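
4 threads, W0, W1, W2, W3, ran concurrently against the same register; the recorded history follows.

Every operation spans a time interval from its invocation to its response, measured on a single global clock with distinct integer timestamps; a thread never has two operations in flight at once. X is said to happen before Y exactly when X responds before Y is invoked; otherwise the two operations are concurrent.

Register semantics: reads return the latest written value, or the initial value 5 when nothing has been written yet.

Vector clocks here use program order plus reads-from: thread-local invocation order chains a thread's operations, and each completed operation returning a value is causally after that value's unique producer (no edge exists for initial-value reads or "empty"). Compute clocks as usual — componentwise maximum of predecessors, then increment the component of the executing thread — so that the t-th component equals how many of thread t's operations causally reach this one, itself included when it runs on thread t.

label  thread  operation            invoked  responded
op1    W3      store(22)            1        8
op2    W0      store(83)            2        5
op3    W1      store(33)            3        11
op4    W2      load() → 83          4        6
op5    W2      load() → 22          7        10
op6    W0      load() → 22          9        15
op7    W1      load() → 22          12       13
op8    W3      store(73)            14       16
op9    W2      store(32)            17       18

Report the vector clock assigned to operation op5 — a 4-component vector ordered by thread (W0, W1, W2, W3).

no predecessors for op1 (invoked 1): W3 increments from zero → (0, 0, 0, 1)
no predecessors for op3 (invoked 3): W1 increments from zero → (0, 1, 0, 0)
no predecessors for op2 (invoked 2): W0 increments from zero → (1, 0, 0, 0)
VC(op8, invoked at 14): max of VC(op1)=(0, 0, 0, 1), then +1 on thread W3 → (0, 0, 0, 2)
VC(op4, invoked at 4): max of VC(op2)=(1, 0, 0, 0), then +1 on thread W2 → (1, 0, 1, 0)
VC(op7, invoked at 12): max of VC(op1)=(0, 0, 0, 1), VC(op3)=(0, 1, 0, 0), then +1 on thread W1 → (0, 2, 0, 1)
VC(op6, invoked at 9): max of VC(op1)=(0, 0, 0, 1), VC(op2)=(1, 0, 0, 0), then +1 on thread W0 → (2, 0, 0, 1)
VC(op5, invoked at 7): max of VC(op1)=(0, 0, 0, 1), VC(op4)=(1, 0, 1, 0), then +1 on thread W2 → (1, 0, 2, 1)
VC(op9, invoked at 17): max of VC(op5)=(1, 0, 2, 1), then +1 on thread W2 → (1, 0, 3, 1)
target: VC(op5) = (1, 0, 2, 1)

(1, 0, 2, 1)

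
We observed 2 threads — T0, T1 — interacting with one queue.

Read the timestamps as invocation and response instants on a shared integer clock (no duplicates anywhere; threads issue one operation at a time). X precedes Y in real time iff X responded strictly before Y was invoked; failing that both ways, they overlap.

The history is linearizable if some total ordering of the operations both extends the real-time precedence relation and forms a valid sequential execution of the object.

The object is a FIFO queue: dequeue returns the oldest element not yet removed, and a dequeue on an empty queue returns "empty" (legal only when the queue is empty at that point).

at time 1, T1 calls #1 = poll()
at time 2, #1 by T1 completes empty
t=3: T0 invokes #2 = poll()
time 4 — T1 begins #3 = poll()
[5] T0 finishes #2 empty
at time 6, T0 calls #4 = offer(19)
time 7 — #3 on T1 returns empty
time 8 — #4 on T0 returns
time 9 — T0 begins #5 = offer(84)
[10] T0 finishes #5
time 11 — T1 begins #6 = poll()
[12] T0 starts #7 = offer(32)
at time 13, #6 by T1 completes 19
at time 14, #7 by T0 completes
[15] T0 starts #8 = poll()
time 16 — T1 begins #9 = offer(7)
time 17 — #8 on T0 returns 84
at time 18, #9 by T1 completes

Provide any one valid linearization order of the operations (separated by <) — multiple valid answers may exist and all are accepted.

1. #1 poll() → empty, leaving queue <>
2. #2 poll() → empty, leaving queue <>
3. #3 poll() → empty, leaving queue <>
4. #4 offer(19), leaving queue <19>
5. #5 offer(84), leaving queue <19,84>
6. #6 poll() → 19, leaving queue <84>
7. #7 offer(32), leaving queue <84,32>
8. #8 poll() → 84, leaving queue <32>
9. #9 offer(7), leaving queue <32,7>

#1 < #2 < #3 < #4 < #5 < #6 < #7 < #8 < #9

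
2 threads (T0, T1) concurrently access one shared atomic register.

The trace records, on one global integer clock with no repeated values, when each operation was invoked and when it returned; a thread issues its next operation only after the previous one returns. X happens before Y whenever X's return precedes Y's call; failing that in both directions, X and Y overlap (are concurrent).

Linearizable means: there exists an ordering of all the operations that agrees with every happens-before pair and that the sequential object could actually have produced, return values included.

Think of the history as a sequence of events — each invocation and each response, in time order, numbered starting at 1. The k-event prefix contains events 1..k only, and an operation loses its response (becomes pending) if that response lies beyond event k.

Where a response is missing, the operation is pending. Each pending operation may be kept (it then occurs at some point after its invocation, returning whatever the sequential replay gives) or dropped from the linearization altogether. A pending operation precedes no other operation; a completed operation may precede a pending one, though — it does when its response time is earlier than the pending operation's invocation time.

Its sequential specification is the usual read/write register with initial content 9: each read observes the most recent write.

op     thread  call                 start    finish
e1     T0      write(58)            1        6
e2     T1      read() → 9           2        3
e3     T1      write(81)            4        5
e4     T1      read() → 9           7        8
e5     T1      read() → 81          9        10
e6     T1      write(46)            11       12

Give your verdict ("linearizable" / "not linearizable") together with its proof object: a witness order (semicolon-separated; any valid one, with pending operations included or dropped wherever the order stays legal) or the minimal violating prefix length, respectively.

the violation lands at event 8, e4's response at time 8: events 1..7 linearize, events 1..8 do not
real-time-consistent orders of the 4 completed operations: 3 — all fail the atomic register replay
for example e1, e2, e3, e4 fails at step 2: e2 read() → 9 is not legal there
for example e2, e1, e3, e4 fails at step 4: e4 read() → 9 is not legal there

not linearizable — minimal violating prefix: 8 events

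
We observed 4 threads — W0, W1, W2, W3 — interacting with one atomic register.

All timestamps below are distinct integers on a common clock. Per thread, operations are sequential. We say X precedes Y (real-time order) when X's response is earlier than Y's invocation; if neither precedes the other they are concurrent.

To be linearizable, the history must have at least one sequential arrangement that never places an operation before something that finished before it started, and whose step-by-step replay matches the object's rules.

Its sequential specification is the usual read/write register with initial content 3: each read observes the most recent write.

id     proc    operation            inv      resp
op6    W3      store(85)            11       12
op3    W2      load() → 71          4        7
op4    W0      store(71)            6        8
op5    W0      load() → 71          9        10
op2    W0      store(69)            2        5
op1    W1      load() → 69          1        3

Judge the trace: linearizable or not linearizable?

linearizable

a witness: op2, op1, op4, op3, op5, op6
after step 1 (op2 store(69)): value 69
after step 2 (op1 load() → 69): value 69
after step 3 (op4 store(71)): value 71
after step 4 (op3 load() → 71): value 71
after step 5 (op5 load() → 71): value 71
after step 6 (op6 store(85)): value 85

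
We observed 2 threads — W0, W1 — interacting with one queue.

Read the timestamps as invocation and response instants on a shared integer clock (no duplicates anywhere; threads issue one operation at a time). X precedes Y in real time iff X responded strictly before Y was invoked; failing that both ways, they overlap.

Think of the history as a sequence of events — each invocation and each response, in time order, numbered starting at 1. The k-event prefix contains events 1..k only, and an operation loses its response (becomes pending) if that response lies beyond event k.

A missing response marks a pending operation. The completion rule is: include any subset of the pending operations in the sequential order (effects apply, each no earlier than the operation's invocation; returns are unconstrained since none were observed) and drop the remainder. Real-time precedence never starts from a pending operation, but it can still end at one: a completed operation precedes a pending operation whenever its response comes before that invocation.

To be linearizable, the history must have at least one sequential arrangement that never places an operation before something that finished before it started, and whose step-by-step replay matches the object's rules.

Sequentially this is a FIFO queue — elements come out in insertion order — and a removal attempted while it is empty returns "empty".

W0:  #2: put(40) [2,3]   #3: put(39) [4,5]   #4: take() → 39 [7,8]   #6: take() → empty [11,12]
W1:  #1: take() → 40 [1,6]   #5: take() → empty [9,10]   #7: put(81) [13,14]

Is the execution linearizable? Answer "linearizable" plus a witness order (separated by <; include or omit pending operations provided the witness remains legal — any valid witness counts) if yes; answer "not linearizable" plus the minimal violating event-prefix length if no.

linearizable — witness: #2 < #1 < #3 < #4 < #5 < #6 < #7

1. #2 put(40), leaving queue <40>
2. #1 take() → 40, leaving queue <>
3. #3 put(39), leaving queue <39>
4. #4 take() → 39, leaving queue <>
5. #5 take() → empty, leaving queue <>
6. #6 take() → empty, leaving queue <>
7. #7 put(81), leaving queue <81>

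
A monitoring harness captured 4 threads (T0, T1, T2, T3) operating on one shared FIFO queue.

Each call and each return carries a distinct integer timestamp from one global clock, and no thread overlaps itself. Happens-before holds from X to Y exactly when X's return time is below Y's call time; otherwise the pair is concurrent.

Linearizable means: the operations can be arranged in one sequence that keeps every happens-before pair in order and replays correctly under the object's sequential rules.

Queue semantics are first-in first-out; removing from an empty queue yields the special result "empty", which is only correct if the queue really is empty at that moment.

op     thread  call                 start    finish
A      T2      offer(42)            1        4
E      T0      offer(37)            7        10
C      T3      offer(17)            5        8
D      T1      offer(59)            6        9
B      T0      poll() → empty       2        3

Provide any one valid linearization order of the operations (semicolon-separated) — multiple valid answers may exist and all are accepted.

1. B poll() → empty, leaving queue <>
2. A offer(42), leaving queue <42>
3. C offer(17), leaving queue <42,17>
4. D offer(59), leaving queue <42,17,59>
5. E offer(37), leaving queue <42,17,59,37>

B; A; C; D; E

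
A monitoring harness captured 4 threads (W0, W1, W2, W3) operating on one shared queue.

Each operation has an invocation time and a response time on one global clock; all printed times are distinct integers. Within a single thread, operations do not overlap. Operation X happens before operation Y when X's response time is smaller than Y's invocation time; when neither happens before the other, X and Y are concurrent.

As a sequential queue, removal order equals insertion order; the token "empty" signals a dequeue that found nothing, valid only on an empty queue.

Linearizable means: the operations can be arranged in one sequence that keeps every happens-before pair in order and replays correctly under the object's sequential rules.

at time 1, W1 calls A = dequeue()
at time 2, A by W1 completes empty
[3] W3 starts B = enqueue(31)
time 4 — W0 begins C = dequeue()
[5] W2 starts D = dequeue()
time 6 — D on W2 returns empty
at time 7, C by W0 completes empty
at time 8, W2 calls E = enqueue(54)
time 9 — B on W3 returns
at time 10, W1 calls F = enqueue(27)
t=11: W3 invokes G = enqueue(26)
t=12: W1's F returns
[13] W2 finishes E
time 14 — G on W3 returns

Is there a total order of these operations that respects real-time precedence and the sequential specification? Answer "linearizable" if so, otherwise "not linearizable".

linearizable

a witness: A, C, D, B, E, F, G
1. A dequeue() → empty, leaving queue <>
2. C dequeue() → empty, leaving queue <>
3. D dequeue() → empty, leaving queue <>
4. B enqueue(31), leaving queue <31>
5. E enqueue(54), leaving queue <31,54>
6. F enqueue(27), leaving queue <31,54,27>
7. G enqueue(26), leaving queue <31,54,27,26>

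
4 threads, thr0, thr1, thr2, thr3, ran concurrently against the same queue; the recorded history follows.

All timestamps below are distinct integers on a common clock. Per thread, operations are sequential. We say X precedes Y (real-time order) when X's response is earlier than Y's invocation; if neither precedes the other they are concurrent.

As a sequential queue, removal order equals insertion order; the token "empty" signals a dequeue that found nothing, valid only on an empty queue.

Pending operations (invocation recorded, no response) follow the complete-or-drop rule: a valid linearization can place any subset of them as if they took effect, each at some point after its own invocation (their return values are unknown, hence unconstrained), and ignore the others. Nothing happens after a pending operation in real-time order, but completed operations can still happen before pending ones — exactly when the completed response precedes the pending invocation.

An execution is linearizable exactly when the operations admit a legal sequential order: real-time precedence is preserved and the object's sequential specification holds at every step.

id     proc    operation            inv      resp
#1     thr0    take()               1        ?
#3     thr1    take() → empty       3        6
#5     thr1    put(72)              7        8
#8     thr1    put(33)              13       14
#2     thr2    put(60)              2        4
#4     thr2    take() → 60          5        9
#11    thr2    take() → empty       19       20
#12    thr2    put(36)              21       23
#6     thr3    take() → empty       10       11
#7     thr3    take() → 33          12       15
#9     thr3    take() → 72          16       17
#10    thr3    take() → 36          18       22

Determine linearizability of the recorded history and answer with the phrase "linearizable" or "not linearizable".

not linearizable

prefix check: 1..16 passes, 1..17 fails once #9's time-17 response joins
all 10 real-time-respecting orders fail — 8 completed queue operations, no legal replay
every completion of the 1 pending operation (#1) was checked; none linearizes
one such order, #2, #3, #4, #5, #6, #7, #8, #9 (pending dropped), breaks at step 2 where #3 take() → empty is illegal
one such order, #2, #3, #4, #5, #6, #8, #7, #9 (pending dropped), breaks at step 2 where #3 take() → empty is illegal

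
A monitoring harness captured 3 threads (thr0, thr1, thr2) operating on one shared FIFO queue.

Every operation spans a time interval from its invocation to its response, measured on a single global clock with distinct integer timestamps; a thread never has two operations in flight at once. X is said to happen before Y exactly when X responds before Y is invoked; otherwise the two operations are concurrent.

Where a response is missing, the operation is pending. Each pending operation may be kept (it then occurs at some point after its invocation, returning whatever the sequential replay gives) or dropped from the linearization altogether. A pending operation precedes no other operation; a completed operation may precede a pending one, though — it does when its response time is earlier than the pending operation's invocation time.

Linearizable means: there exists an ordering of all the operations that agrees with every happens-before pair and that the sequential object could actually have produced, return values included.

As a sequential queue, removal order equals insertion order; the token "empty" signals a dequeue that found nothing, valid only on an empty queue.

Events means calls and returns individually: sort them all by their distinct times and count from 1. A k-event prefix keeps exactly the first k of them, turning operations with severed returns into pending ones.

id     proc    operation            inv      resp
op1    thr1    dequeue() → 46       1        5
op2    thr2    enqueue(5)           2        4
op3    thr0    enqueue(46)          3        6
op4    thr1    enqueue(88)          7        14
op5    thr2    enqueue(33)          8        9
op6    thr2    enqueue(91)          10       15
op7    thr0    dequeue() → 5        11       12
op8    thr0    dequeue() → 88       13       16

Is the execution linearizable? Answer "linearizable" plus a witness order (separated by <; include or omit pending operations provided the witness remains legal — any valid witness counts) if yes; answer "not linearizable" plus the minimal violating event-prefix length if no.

1. op3 enqueue(46), leaving queue <46>
2. op1 dequeue() → 46, leaving queue <>
3. op2 enqueue(5), leaving queue <5>
4. op4 enqueue(88), leaving queue <5,88>
5. op5 enqueue(33), leaving queue <5,88,33>
6. op6 enqueue(91), leaving queue <5,88,33,91>
7. op7 dequeue() → 5, leaving queue <88,33,91>
8. op8 dequeue() → 88, leaving queue <33,91>

linearizable — witness: op3 < op1 < op2 < op4 < op5 < op6 < op7 < op8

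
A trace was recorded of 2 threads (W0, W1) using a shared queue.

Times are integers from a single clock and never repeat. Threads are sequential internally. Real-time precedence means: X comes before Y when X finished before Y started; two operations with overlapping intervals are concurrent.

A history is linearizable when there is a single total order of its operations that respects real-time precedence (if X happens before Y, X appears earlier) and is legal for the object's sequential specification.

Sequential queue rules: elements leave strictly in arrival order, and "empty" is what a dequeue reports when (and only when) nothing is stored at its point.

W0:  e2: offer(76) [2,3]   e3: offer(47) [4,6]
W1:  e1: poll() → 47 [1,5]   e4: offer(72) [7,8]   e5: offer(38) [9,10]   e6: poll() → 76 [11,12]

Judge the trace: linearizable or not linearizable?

prefix check: 1..4 passes, 1..5 fails once e1's time-5 response joins
real-time-consistent orders of the 2 completed operations: 2 — all fail the queue replay
including or dropping the 1 pending operation (e3) in any combination fails
sample order e1, e2 (pending dropped) stalls at step 1 — e1 poll() → 47 has no legal effect
sample order e2, e1 (pending dropped) stalls at step 2 — e1 poll() → 47 has no legal effect

not linearizable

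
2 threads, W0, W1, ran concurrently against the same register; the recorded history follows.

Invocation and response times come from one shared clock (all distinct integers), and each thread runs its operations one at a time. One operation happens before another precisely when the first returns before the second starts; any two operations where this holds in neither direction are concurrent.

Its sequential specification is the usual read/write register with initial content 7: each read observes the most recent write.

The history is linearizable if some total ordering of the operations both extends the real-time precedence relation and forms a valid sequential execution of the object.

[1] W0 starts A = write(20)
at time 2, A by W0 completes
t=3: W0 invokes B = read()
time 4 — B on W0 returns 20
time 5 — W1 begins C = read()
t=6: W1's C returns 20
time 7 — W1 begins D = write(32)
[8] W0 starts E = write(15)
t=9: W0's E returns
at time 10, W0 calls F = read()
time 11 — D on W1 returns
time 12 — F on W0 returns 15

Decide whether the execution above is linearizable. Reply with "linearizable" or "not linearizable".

linearizable

one valid linearization: A, B, C, D, E, F
after step 1 (A write(20)): value 20
after step 2 (B read() → 20): value 20
after step 3 (C read() → 20): value 20
after step 4 (D write(32)): value 32
after step 5 (E write(15)): value 15
after step 6 (F read() → 15): value 15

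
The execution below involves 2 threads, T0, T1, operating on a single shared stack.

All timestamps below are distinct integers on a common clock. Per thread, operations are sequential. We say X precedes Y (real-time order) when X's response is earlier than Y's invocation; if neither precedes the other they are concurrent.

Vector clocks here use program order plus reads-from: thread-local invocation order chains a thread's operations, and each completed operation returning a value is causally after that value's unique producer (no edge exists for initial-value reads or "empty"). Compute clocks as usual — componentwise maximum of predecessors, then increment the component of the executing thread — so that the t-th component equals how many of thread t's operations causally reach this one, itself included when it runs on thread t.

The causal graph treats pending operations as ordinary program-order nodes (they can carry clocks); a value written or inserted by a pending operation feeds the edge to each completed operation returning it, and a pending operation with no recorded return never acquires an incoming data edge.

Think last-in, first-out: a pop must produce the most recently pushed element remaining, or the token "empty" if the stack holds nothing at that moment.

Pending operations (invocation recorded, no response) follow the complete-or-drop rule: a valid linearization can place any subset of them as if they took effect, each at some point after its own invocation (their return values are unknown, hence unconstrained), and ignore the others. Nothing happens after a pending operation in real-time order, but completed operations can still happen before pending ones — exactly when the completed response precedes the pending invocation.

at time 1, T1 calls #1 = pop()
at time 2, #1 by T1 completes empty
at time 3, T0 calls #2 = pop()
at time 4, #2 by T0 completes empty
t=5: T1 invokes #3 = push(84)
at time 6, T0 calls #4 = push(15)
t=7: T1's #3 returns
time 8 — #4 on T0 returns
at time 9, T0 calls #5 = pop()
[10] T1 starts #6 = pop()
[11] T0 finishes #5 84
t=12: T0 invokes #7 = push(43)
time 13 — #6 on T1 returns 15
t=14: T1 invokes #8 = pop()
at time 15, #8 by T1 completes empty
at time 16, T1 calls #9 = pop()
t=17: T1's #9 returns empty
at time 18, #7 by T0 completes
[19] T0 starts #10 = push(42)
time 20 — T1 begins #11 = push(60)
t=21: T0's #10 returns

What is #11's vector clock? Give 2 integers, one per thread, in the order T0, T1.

#1 (invocation 1): nothing precedes it; T1's component alone gives (0, 1)
#2 (invocation 3): nothing precedes it; T0's component alone gives (1, 0)
VC(#3, invoked at 5): max of VC(#1)=(0, 1), then +1 on thread T1 → (0, 2)
VC(#4, invoked at 6): max of VC(#2)=(1, 0), then +1 on thread T0 → (2, 0)
VC(#6, invoked at 10): max of VC(#3)=(0, 2), VC(#4)=(2, 0), then +1 on thread T1 → (2, 3)
VC(#5, invoked at 9): max of VC(#3)=(0, 2), VC(#4)=(2, 0), then +1 on thread T0 → (3, 2)
VC(#8, invoked at 14): max of VC(#6)=(2, 3), then +1 on thread T1 → (2, 4)
VC(#7, invoked at 12): max of VC(#5)=(3, 2), then +1 on thread T0 → (4, 2)
VC(#9, invoked at 16): max of VC(#8)=(2, 4), then +1 on thread T1 → (2, 5)
VC(#10, invoked at 19): max of VC(#7)=(4, 2), then +1 on thread T0 → (5, 2)
VC(#11, invoked at 20): max of VC(#9)=(2, 5), then +1 on thread T1 → (2, 6)
target: VC(#11) = (2, 6)

(2, 6)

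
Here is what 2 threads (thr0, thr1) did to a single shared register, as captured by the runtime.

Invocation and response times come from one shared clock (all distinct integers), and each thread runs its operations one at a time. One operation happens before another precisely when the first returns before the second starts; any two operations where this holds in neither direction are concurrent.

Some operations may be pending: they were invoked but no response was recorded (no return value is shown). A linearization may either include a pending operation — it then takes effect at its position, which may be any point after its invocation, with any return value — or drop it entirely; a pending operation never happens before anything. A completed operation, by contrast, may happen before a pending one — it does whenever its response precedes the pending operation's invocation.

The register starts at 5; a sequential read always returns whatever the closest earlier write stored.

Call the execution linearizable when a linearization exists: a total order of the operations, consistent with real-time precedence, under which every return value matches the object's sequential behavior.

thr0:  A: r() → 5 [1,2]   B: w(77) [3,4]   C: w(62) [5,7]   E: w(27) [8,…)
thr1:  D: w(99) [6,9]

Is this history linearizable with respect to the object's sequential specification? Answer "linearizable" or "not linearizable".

linearizable

witness order: A, B, C, D
step 1: A r() → 5 — value 5
step 2: B w(77) — value 77
step 3: C w(62) — value 62
step 4: D w(99) — value 99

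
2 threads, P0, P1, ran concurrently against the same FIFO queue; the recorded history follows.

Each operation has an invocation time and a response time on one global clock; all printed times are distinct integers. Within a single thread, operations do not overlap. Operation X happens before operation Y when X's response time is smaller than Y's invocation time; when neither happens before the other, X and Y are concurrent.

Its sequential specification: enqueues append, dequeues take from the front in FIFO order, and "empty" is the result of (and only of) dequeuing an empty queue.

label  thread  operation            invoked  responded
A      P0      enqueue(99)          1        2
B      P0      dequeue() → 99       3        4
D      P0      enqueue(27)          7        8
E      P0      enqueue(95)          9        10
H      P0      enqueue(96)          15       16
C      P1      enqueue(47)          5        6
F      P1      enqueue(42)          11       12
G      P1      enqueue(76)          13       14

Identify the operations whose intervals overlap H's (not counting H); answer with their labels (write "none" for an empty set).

concurrent with H ([15,16]): every op whose interval crosses 15..16
A [1,2]: before
B [3,4]: before
C [5,6]: before
D [7,8]: before
E [9,10]: before
F [11,12]: before
G [13,14]: before

none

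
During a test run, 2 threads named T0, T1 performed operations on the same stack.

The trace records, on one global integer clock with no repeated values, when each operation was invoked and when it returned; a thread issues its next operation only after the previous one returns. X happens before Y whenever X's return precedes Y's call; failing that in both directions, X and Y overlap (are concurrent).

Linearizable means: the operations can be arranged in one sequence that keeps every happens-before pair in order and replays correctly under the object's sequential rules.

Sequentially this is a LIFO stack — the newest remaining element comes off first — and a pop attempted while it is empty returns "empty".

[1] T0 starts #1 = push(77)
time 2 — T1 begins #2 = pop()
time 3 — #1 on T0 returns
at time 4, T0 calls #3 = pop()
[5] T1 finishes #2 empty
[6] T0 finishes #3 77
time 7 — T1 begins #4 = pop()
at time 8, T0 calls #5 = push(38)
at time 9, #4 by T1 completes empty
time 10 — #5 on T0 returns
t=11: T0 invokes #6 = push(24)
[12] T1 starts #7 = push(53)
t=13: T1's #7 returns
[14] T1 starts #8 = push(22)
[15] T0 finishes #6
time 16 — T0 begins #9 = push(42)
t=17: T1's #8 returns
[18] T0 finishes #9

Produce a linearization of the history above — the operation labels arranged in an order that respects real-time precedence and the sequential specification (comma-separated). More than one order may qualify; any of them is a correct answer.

step 1: #1 push(77) — stack <77>
step 2: #3 pop() → 77 — stack <>
step 3: #2 pop() → empty — stack <>
step 4: #4 pop() → empty — stack <>
step 5: #5 push(38) — stack <38>
step 6: #6 push(24) — stack <38,24>
step 7: #7 push(53) — stack <38,24,53>
step 8: #8 push(22) — stack <38,24,53,22>
step 9: #9 push(42) — stack <38,24,53,22,42>

#1, #3, #2, #4, #5, #6, #7, #8, #9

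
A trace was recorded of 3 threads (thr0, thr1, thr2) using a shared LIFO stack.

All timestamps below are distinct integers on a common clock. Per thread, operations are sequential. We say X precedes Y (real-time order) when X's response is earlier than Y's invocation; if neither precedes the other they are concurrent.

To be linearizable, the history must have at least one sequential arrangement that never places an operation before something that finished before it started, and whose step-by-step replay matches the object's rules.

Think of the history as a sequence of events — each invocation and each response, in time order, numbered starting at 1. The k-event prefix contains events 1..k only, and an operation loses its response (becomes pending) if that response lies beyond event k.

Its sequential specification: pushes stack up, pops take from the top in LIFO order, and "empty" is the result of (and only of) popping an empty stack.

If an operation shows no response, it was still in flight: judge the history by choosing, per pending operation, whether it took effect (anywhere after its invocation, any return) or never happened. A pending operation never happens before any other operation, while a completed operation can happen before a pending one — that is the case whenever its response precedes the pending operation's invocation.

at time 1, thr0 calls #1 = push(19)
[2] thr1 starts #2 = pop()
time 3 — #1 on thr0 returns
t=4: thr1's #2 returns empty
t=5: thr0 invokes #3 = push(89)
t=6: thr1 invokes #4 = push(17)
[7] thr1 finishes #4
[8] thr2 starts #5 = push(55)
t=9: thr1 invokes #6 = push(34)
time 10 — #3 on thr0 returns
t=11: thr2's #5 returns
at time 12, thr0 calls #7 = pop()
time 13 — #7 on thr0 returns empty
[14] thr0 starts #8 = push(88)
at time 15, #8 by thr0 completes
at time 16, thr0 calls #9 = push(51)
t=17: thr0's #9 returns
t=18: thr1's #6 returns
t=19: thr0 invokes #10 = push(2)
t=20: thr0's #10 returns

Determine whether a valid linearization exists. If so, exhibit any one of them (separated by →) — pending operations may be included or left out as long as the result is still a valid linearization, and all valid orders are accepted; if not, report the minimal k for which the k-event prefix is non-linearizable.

already the first 13 events (up to #7's response at time 13) admit no linearization; the first 12 still do
the 6 completed operations admit 6 real-time orders; each fails the LIFO stack replay
no escape via the 1 pending operation (#6): every completion choice fails
one such order, #1, #2, #3, #4, #5, #7 (pending dropped), breaks at step 2 where #2 pop() → empty is illegal
one such order, #1, #2, #4, #3, #5, #7 (pending dropped), breaks at step 2 where #2 pop() → empty is illegal

not linearizable — minimal violating prefix: 13 events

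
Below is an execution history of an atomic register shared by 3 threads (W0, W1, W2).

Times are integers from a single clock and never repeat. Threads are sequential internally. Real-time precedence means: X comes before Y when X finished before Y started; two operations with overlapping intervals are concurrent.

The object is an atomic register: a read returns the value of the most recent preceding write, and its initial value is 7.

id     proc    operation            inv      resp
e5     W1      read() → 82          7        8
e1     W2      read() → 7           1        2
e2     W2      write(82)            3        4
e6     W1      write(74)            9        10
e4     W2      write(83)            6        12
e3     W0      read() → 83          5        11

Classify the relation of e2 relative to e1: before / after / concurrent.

e2 spans [3,4], e1 spans [1,2]
resp(e1)=2 < inv(e2)=3

after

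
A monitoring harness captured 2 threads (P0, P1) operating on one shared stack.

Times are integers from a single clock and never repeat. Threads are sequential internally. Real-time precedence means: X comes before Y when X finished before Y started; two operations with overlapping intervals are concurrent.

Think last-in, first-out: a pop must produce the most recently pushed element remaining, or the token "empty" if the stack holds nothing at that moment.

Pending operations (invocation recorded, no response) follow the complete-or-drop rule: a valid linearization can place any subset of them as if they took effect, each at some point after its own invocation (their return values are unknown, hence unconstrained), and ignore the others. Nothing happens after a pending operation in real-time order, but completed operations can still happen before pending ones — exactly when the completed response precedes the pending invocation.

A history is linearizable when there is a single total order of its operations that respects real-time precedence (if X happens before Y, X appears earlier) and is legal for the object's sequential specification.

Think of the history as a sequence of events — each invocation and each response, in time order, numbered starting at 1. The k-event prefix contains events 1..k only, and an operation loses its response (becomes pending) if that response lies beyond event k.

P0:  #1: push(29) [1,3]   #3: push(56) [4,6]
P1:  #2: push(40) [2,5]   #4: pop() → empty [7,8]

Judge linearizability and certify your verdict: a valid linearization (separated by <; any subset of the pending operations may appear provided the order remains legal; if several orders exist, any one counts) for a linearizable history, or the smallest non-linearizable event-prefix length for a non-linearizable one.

not linearizable — minimal violating prefix: 8 events

already the first 8 events (up to #4's response at time 8) admit no linearization; the first 7 still do
no legal order exists: 3 real-time-consistent candidates over 4 completed stack operations, all rejected
for example #1, #2, #3, #4 fails at step 4: #4 pop() → empty is not legal there
for example #1, #3, #2, #4 fails at step 4: #4 pop() → empty is not legal there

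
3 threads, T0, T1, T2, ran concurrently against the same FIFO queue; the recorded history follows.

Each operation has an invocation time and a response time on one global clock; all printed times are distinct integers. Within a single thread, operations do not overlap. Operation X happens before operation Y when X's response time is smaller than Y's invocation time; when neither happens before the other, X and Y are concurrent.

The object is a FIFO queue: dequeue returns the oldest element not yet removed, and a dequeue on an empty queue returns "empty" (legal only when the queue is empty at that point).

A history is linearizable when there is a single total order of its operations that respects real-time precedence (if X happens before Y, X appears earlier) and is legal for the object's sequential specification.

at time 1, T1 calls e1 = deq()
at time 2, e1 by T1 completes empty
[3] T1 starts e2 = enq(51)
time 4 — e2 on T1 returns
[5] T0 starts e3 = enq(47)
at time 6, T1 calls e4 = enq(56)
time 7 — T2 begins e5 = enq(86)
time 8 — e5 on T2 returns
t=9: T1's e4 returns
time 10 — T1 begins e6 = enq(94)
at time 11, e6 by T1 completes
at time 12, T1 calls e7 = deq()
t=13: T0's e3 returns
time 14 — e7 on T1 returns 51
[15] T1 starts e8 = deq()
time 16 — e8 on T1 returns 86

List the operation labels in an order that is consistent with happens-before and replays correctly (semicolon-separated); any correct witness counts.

after step 1 (e1 deq() → empty): queue <>
after step 2 (e2 enq(51)): queue <51>
after step 3 (e5 enq(86)): queue <51,86>
after step 4 (e3 enq(47)): queue <51,86,47>
after step 5 (e4 enq(56)): queue <51,86,47,56>
after step 6 (e6 enq(94)): queue <51,86,47,56,94>
after step 7 (e7 deq() → 51): queue <86,47,56,94>
after step 8 (e8 deq() → 86): queue <47,56,94>

e1; e2; e5; e3; e4; e6; e7; e8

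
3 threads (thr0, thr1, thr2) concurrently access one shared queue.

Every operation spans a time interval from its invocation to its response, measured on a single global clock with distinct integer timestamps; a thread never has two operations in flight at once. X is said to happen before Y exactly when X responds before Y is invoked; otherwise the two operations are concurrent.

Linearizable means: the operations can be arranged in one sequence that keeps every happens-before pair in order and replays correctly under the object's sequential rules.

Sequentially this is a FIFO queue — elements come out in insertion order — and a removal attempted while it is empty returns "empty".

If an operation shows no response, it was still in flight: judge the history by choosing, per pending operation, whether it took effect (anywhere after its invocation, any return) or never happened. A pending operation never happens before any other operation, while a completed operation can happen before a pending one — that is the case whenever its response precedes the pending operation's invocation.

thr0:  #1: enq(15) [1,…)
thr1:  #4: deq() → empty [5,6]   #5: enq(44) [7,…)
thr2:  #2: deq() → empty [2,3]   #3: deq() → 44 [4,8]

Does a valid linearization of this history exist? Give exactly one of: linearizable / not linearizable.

a witness: #2, #4, #5, #1, #3
after step 1 (#2 deq() → empty): queue <>
after step 2 (#4 deq() → empty): queue <>
after step 3 (#5 enq(44) (pending, included)): queue <44>
after step 4 (#1 enq(15) (pending, included)): queue <44,15>
after step 5 (#3 deq() → 44): queue <15>

linearizable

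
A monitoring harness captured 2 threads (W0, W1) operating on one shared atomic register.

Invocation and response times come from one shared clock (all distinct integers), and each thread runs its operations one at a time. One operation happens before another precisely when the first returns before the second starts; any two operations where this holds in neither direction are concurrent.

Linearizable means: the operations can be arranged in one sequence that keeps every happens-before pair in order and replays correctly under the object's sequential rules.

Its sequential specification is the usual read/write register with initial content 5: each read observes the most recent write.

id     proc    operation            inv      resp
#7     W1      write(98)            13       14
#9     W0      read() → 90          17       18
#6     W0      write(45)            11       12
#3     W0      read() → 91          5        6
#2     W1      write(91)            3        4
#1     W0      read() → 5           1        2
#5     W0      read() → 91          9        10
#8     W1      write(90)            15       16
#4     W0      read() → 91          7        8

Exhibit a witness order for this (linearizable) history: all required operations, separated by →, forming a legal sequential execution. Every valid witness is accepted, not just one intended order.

#1 → #2 → #3 → #4 → #5 → #6 → #7 → #8 → #9

1. #1 read() → 5, leaving value 5
2. #2 write(91), leaving value 91
3. #3 read() → 91, leaving value 91
4. #4 read() → 91, leaving value 91
5. #5 read() → 91, leaving value 91
6. #6 write(45), leaving value 45
7. #7 write(98), leaving value 98
8. #8 write(90), leaving value 90
9. #9 read() → 90, leaving value 90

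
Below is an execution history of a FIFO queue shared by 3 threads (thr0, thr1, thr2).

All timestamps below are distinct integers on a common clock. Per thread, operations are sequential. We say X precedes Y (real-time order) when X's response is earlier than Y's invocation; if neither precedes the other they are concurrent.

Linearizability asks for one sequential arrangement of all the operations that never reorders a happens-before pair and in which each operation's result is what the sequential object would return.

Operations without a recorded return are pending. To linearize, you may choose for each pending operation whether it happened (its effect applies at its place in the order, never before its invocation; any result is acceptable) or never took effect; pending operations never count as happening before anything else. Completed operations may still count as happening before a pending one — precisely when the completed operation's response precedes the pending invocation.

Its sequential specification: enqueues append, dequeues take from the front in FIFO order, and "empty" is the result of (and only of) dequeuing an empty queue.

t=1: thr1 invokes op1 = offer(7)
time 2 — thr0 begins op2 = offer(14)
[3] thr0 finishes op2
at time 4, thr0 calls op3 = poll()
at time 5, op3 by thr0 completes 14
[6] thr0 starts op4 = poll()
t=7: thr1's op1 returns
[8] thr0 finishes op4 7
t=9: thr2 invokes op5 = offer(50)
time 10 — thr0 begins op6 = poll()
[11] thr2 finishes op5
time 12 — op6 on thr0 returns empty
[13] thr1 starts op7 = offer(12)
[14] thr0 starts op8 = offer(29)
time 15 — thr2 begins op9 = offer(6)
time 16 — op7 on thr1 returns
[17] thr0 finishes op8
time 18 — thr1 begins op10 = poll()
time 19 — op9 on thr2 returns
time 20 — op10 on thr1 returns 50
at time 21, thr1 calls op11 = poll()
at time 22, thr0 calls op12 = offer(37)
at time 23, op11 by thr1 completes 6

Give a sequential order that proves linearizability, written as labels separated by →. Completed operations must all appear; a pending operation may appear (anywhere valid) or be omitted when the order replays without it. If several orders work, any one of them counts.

step 1: op2 offer(14) — queue <14>
step 2: op1 offer(7) — queue <14,7>
step 3: op3 poll() → 14 — queue <7>
step 4: op4 poll() → 7 — queue <>
step 5: op6 poll() → empty — queue <>
step 6: op5 offer(50) — queue <50>
step 7: op9 offer(6) — queue <50,6>
step 8: op7 offer(12) — queue <50,6,12>
step 9: op8 offer(29) — queue <50,6,12,29>
step 10: op10 poll() → 50 — queue <6,12,29>
step 11: op11 poll() → 6 — queue <12,29>

op2 → op1 → op3 → op4 → op6 → op5 → op9 → op7 → op8 → op10 → op11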